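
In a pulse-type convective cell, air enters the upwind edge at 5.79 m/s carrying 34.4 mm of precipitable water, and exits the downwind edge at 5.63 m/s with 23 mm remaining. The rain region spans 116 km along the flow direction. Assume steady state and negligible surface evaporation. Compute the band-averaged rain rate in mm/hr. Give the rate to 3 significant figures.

R ≈ 2.16 mm/hr

Column moisture flux per unit crosswind length is F = V × PW.
Inflow: F_in = 5.79 × 34.4 = 199.176 mm·m/s
Outflow: F_out = 5.63 × 23 = 129.49 mm·m/s
Steady-state rate R = (F_in − F_out)/L = (199.176 − 129.49) / 116000 m = 6.007e-04 mm/s.
R = 6.007e-04 × 3600 = 2.16 mm/hr.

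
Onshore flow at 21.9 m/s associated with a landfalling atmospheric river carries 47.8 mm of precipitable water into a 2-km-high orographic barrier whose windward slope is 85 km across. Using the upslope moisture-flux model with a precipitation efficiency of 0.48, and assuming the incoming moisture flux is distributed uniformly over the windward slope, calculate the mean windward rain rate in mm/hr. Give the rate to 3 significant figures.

R ≈ 21.3 mm/hr

Incoming column moisture flux per unit ridge length: F = V × PW = 21.9 × 47.8 = 1046.82 mm·m/s.
Spread over the 85 km slope with efficiency ε = 0.48: R = ε·F/W = 0.48 × 1046.82 / 85000 m = 5.911e-03 mm/s.
R = 5.911e-03 × 3600 = 21.3 mm/hr.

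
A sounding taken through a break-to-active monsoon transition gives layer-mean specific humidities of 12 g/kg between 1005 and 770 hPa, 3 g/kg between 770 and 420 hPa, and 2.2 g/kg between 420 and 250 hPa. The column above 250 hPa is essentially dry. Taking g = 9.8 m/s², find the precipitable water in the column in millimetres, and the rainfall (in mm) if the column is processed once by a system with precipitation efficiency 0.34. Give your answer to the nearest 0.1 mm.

Precipitable water is the column-integrated vapour mass per unit area: PW = (1/g) Σ q̄ Δp, with q in kg/kg and Δp in Pa (1 kg/m² of water = 1 mm).
Layer 1005–770 hPa: Δp = 235 hPa = 23500 Pa, q̄ = 0.012 kg/kg → 0.012 × 23500 / 9.8 = 28.78 mm
Layer 770–420 hPa: Δp = 350 hPa = 35000 Pa, q̄ = 0.003 kg/kg → 0.003 × 35000 / 9.8 = 10.71 mm
Layer 420–250 hPa: Δp = 170 hPa = 17000 Pa, q̄ = 0.0022 kg/kg → 0.0022 × 17000 / 9.8 = 3.82 mm
PW = 28.78 + 10.71 + 3.82 = 43.31 ≈ 43.3 mm.
Rainfall = ε × PW = 0.34 × 43.3 = 14.7 mm.

PW ≈ 43.3 mm; rainfall ≈ 14.7 mm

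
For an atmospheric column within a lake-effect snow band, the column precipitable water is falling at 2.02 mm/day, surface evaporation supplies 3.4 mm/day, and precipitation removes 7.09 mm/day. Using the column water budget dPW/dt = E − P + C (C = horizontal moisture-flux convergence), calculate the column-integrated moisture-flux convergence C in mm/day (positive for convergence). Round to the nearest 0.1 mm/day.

dPW/dt = -2.02 mm/day.
C = dPW/dt − E + P = (-2.02) − 3.4 + 7.09 = 1.7 mm/day.

C ≈ 1.7 mm/day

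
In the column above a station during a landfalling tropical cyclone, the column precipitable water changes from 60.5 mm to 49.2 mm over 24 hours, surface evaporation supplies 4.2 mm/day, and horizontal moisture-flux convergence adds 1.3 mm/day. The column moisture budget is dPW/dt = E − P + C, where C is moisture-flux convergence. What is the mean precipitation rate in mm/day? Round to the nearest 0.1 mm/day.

dPW/dt = (49.2 − 60.5) mm / (24/24 day) = -11.300 mm/day.
P = E + C − dPW/dt = 4.2 + (1.3) − (-11.300) = 16.8 mm/day.

P ≈ 16.8 mm/day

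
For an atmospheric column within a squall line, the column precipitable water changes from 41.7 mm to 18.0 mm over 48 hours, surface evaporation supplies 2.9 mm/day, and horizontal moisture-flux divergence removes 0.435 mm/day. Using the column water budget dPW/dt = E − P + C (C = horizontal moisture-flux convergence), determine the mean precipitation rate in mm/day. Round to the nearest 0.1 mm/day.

P ≈ 14.3 mm/day

dPW/dt = (18.0 − 41.7) mm / (48/24 day) = -11.850 mm/day.
P = E + C − dPW/dt = 2.9 + (-0.435) − (-11.850) = 14.3 mm/day.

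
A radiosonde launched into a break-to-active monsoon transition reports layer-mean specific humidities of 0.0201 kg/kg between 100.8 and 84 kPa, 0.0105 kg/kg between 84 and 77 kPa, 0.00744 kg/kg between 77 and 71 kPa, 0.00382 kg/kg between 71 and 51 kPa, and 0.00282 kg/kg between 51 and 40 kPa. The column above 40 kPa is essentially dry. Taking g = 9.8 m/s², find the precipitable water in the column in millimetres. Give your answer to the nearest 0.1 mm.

PW ≈ 57.5 mm

Precipitable water is the column-integrated vapour mass per unit area: PW = (1/g) Σ q̄ Δp, with q in kg/kg and Δp in Pa (1 kg/m² of water = 1 mm).
Layer 100.8–84 kPa: Δp = 168 hPa = 16800 Pa, q̄ = 0.0201 kg/kg → 0.0201 × 16800 / 9.8 = 34.46 mm
Layer 84–77 kPa: Δp = 70 hPa = 7000 Pa, q̄ = 0.0105 kg/kg → 0.0105 × 7000 / 9.8 = 7.50 mm
Layer 77–71 kPa: Δp = 60 hPa = 6000 Pa, q̄ = 0.00744 kg/kg → 0.00744 × 6000 / 9.8 = 4.56 mm
Layer 71–51 kPa: Δp = 200 hPa = 20000 Pa, q̄ = 0.00382 kg/kg → 0.00382 × 20000 / 9.8 = 7.80 mm
Layer 51–40 kPa: Δp = 110 hPa = 11000 Pa, q̄ = 0.00282 kg/kg → 0.00282 × 11000 / 9.8 = 3.17 mm
PW = 34.46 + 7.50 + 4.56 + 7.80 + 3.17 = 57.49 ≈ 57.5 mm.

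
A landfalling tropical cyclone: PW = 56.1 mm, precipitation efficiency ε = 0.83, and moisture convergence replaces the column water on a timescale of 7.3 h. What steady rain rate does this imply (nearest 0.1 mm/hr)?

Each overturning extracts ε × PW = 0.83 × 56.1 = 46.563 mm.
Rate = ε·PW / τ = 46.563 / 7.3 h = 6.4 mm/hr.

R ≈ 6.4 mm/hr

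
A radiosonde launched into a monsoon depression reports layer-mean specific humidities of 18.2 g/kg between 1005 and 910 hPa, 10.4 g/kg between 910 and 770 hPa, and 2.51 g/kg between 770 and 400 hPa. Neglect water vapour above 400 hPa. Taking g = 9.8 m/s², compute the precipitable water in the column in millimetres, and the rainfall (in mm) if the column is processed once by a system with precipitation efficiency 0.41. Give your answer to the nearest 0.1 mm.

PW ≈ 42.0 mm; rainfall ≈ 17.2 mm

Precipitable water is the column-integrated vapour mass per unit area: PW = (1/g) Σ q̄ Δp, with q in kg/kg and Δp in Pa (1 kg/m² of water = 1 mm).
Layer 1005–910 hPa: Δp = 95 hPa = 9500 Pa, q̄ = 0.0182 kg/kg → 0.0182 × 9500 / 9.8 = 17.64 mm
Layer 910–770 hPa: Δp = 140 hPa = 14000 Pa, q̄ = 0.0104 kg/kg → 0.0104 × 14000 / 9.8 = 14.86 mm
Layer 770–400 hPa: Δp = 370 hPa = 37000 Pa, q̄ = 0.00251 kg/kg → 0.00251 × 37000 / 9.8 = 9.48 mm
PW = 17.64 + 14.86 + 9.48 = 41.98 ≈ 42.0 mm.
Rainfall = ε × PW = 0.41 × 42.0 = 17.2 mm.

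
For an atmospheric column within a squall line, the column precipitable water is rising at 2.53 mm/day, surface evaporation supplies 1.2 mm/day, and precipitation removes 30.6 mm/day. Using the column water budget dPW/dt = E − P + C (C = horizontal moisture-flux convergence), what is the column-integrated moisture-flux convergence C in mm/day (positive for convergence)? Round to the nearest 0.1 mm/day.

dPW/dt = +2.53 mm/day.
C = dPW/dt − E + P = (+2.53) − 1.2 + 30.6 = 31.9 mm/day.

C ≈ 31.9 mm/day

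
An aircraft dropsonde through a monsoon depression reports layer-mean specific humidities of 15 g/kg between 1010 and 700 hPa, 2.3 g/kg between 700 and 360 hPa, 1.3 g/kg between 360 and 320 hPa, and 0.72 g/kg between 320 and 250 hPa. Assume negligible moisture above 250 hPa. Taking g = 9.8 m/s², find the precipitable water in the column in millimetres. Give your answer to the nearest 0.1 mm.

Precipitable water is the column-integrated vapour mass per unit area: PW = (1/g) Σ q̄ Δp, with q in kg/kg and Δp in Pa (1 kg/m² of water = 1 mm).
Layer 1010–700 hPa: Δp = 310 hPa = 31000 Pa, q̄ = 0.015 kg/kg → 0.015 × 31000 / 9.8 = 47.45 mm
Layer 700–360 hPa: Δp = 340 hPa = 34000 Pa, q̄ = 0.0023 kg/kg → 0.0023 × 34000 / 9.8 = 7.98 mm
Layer 360–320 hPa: Δp = 40 hPa = 4000 Pa, q̄ = 0.0013 kg/kg → 0.0013 × 4000 / 9.8 = 0.53 mm
Layer 320–250 hPa: Δp = 70 hPa = 7000 Pa, q̄ = 0.00072 kg/kg → 0.00072 × 7000 / 9.8 = 0.51 mm
PW = 47.45 + 7.98 + 0.53 + 0.51 = 56.47 ≈ 56.5 mm.

PW ≈ 56.5 mm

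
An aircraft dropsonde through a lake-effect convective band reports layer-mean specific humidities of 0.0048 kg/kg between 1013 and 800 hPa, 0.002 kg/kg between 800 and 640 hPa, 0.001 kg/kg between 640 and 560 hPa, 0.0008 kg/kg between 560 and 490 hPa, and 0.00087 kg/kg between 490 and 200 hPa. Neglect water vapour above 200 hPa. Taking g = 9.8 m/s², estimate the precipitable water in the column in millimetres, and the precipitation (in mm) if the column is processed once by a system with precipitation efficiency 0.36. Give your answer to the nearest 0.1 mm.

Precipitable water is the column-integrated vapour mass per unit area: PW = (1/g) Σ q̄ Δp, with q in kg/kg and Δp in Pa (1 kg/m² of water = 1 mm).
Layer 1013–800 hPa: Δp = 213 hPa = 21300 Pa, q̄ = 0.0048 kg/kg → 0.0048 × 21300 / 9.8 = 10.43 mm
Layer 800–640 hPa: Δp = 160 hPa = 16000 Pa, q̄ = 0.002 kg/kg → 0.002 × 16000 / 9.8 = 3.27 mm
Layer 640–560 hPa: Δp = 80 hPa = 8000 Pa, q̄ = 0.001 kg/kg → 0.001 × 8000 / 9.8 = 0.82 mm
Layer 560–490 hPa: Δp = 70 hPa = 7000 Pa, q̄ = 0.0008 kg/kg → 0.0008 × 7000 / 9.8 = 0.57 mm
Layer 490–200 hPa: Δp = 290 hPa = 29000 Pa, q̄ = 0.00087 kg/kg → 0.00087 × 29000 / 9.8 = 2.57 mm
PW = 10.43 + 3.27 + 0.82 + 0.57 + 2.57 = 17.66 ≈ 17.7 mm.
Precipitation = ε × PW = 0.36 × 17.7 = 6.4 mm.

PW ≈ 17.7 mm; precipitation ≈ 6.4 mm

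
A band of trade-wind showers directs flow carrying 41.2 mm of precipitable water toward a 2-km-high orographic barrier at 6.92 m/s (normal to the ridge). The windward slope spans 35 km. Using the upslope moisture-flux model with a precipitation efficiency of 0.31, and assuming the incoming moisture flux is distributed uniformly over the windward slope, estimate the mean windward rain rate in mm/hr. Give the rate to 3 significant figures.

Incoming column moisture flux per unit ridge length: F = V × PW = 6.92 × 41.2 = 285.104 mm·m/s.
Spread over the 35 km slope with efficiency ε = 0.31: R = ε·F/W = 0.31 × 285.104 / 35000 m = 2.525e-03 mm/s.
R = 2.525e-03 × 3600 = 9.09 mm/hr.

R ≈ 9.09 mm/hr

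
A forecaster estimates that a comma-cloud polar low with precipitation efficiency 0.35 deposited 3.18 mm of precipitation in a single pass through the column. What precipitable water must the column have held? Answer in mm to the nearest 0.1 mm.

PW ≈ 9.1 mm

PW = precipitation / ε = 3.18 / 0.35 = 9.1 mm.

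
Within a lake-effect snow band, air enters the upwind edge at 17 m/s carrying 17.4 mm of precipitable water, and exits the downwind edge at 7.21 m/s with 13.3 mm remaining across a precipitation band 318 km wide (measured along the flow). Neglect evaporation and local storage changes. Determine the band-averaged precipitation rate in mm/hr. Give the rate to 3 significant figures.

R ≈ 2.26 mm/hr

Column moisture flux per unit crosswind length is F = V × PW.
Inflow: F_in = 17 × 17.4 = 295.8 mm·m/s
Outflow: F_out = 7.21 × 13.3 = 95.893 mm·m/s
Steady-state rate R = (F_in − F_out)/L = (295.8 − 95.893) / 318000 m = 6.286e-04 mm/s.
R = 6.286e-04 × 3600 = 2.26 mm/hr.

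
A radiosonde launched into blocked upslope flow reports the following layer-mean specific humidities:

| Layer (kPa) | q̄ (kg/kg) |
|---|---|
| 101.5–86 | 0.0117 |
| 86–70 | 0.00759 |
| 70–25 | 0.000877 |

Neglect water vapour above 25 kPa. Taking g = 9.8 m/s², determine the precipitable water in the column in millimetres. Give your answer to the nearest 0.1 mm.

PW ≈ 34.9 mm

Precipitable water is the column-integrated vapour mass per unit area: PW = (1/g) Σ q̄ Δp, with q in kg/kg and Δp in Pa (1 kg/m² of water = 1 mm).
Layer 101.5–86 kPa: Δp = 155 hPa = 15500 Pa, q̄ = 0.0117 kg/kg → 0.0117 × 15500 / 9.8 = 18.51 mm
Layer 86–70 kPa: Δp = 160 hPa = 16000 Pa, q̄ = 0.00759 kg/kg → 0.00759 × 16000 / 9.8 = 12.39 mm
Layer 70–25 kPa: Δp = 450 hPa = 45000 Pa, q̄ = 0.000877 kg/kg → 0.000877 × 45000 / 9.8 = 4.03 mm
PW = 18.51 + 12.39 + 4.03 = 34.93 ≈ 34.9 mm.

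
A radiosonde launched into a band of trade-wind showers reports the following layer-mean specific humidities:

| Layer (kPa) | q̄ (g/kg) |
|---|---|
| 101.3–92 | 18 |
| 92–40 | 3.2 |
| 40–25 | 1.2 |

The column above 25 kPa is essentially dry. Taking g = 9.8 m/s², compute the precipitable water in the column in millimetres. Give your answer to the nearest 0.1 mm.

Precipitable water is the column-integrated vapour mass per unit area: PW = (1/g) Σ q̄ Δp, with q in kg/kg and Δp in Pa (1 kg/m² of water = 1 mm).
Layer 101.3–92 kPa: Δp = 93 hPa = 9300 Pa, q̄ = 0.018 kg/kg → 0.018 × 9300 / 9.8 = 17.08 mm
Layer 92–40 kPa: Δp = 520 hPa = 52000 Pa, q̄ = 0.0032 kg/kg → 0.0032 × 52000 / 9.8 = 16.98 mm
Layer 40–25 kPa: Δp = 150 hPa = 15000 Pa, q̄ = 0.0012 kg/kg → 0.0012 × 15000 / 9.8 = 1.84 mm
PW = 17.08 + 16.98 + 1.84 = 35.90 ≈ 35.9 mm.

PW ≈ 35.9 mm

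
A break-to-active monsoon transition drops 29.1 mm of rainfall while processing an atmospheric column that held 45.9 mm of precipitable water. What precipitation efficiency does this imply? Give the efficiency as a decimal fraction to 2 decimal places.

ε ≈ 0.63

ε = rainfall / PW = 29.1 / 45.9 = 0.63.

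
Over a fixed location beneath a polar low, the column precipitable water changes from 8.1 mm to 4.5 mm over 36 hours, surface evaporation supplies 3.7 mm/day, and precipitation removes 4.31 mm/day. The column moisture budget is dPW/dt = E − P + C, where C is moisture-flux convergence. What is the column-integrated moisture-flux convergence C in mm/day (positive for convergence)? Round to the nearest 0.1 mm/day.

dPW/dt = (4.5 − 8.1) mm / (36/24 day) = -2.400 mm/day.
C = dPW/dt − E + P = (-2.400) − 3.7 + 4.31 = -1.8 mm/day.

C ≈ -1.8 mm/day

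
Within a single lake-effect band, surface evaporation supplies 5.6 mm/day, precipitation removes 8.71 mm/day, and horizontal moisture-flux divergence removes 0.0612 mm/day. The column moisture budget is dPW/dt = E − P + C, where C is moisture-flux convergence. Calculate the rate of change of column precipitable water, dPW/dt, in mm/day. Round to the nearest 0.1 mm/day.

dPW/dt ≈ -3.2 mm/day

dPW/dt = E − P + C = 5.6 − 8.71 + (-0.0612) = -3.2 mm/day.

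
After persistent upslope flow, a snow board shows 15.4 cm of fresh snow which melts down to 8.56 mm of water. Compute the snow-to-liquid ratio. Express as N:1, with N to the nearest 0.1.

Ratio = snow depth / SWE = 154 mm / 8.56 mm = 18.0, i.e. 18.0:1.

ratio ≈ 18.0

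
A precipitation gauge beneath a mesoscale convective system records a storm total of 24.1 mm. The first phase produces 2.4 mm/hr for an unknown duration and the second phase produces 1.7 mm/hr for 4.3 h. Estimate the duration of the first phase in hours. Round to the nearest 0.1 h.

duration ≈ 7.0 h

Known phases: 1.7 × 4.3 = 7.31 mm.
Remaining depth = 24.1 − 7.31 = 16.79 mm.
Duration = 16.79 / 2.4 = 7.0 h.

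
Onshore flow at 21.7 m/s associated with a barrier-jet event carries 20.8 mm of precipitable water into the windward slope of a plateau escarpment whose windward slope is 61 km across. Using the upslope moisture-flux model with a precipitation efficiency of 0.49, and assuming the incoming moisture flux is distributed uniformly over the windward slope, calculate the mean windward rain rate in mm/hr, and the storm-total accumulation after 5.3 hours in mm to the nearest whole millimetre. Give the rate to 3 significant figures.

R ≈ 13.1 mm/hr; total ≈ 69 mm

Incoming column moisture flux per unit ridge length: F = V × PW = 21.7 × 20.8 = 451.36 mm·m/s.
Spread over the 61 km slope with efficiency ε = 0.49: R = ε·F/W = 0.49 × 451.36 / 61000 m = 3.626e-03 mm/s.
R = 3.626e-03 × 3600 = 13.1 mm/hr.
Over 5.3 h: total = 13.1 × 5.3 = 69.43 ≈ 69 mm.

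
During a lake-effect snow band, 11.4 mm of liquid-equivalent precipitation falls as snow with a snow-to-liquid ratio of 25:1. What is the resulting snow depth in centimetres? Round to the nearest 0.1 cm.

Snow depth = liquid × ratio = 11.4 mm × 25 = 285 mm = 28.5 cm.

snow depth ≈ 28.5 cm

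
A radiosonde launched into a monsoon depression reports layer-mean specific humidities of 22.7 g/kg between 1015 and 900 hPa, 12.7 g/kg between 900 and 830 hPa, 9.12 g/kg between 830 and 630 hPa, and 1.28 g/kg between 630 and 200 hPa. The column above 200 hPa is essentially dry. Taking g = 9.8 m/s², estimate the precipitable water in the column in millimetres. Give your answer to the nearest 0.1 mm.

Precipitable water is the column-integrated vapour mass per unit area: PW = (1/g) Σ q̄ Δp, with q in kg/kg and Δp in Pa (1 kg/m² of water = 1 mm).
Layer 1015–900 hPa: Δp = 115 hPa = 11500 Pa, q̄ = 0.0227 kg/kg → 0.0227 × 11500 / 9.8 = 26.64 mm
Layer 900–830 hPa: Δp = 70 hPa = 7000 Pa, q̄ = 0.0127 kg/kg → 0.0127 × 7000 / 9.8 = 9.07 mm
Layer 830–630 hPa: Δp = 200 hPa = 20000 Pa, q̄ = 0.00912 kg/kg → 0.00912 × 20000 / 9.8 = 18.61 mm
Layer 630–200 hPa: Δp = 430 hPa = 43000 Pa, q̄ = 0.00128 kg/kg → 0.00128 × 43000 / 9.8 = 5.62 mm
PW = 26.64 + 9.07 + 18.61 + 5.62 = 59.94 ≈ 59.9 mm.

PW ≈ 59.9 mm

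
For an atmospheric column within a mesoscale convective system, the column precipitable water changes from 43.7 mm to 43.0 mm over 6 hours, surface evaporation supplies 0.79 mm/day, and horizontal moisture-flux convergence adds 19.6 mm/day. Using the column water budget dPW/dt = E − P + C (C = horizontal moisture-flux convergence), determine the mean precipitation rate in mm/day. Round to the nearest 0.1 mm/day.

P ≈ 23.2 mm/day

dPW/dt = (43.0 − 43.7) mm / (6/24 day) = -2.800 mm/day.
P = E + C − dPW/dt = 0.79 + (19.6) − (-2.800) = 23.2 mm/day.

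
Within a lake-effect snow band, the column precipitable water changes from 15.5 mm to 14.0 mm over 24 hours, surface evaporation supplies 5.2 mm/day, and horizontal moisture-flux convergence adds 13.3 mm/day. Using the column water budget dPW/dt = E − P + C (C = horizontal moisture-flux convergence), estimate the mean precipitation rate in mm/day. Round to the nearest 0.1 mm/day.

dPW/dt = (14.0 − 15.5) mm / (24/24 day) = -1.500 mm/day.
P = E + C − dPW/dt = 5.2 + (13.3) − (-1.500) = 20.0 mm/day.

P ≈ 20.0 mm/day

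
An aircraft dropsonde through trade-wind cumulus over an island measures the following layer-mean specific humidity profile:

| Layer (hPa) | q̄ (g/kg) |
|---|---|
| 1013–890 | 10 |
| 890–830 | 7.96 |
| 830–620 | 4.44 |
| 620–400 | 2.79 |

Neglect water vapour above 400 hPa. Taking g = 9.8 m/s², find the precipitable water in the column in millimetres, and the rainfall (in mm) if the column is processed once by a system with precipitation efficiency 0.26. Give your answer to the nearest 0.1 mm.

PW ≈ 33.2 mm; rainfall ≈ 8.6 mm

Precipitable water is the column-integrated vapour mass per unit area: PW = (1/g) Σ q̄ Δp, with q in kg/kg and Δp in Pa (1 kg/m² of water = 1 mm).
Layer 1013–890 hPa: Δp = 123 hPa = 12300 Pa, q̄ = 0.01 kg/kg → 0.01 × 12300 / 9.8 = 12.55 mm
Layer 890–830 hPa: Δp = 60 hPa = 6000 Pa, q̄ = 0.00796 kg/kg → 0.00796 × 6000 / 9.8 = 4.87 mm
Layer 830–620 hPa: Δp = 210 hPa = 21000 Pa, q̄ = 0.00444 kg/kg → 0.00444 × 21000 / 9.8 = 9.51 mm
Layer 620–400 hPa: Δp = 220 hPa = 22000 Pa, q̄ = 0.00279 kg/kg → 0.00279 × 22000 / 9.8 = 6.26 mm
PW = 12.55 + 4.87 + 9.51 + 6.26 = 33.19 ≈ 33.2 mm.
Rainfall = ε × PW = 0.26 × 33.2 = 8.6 mm.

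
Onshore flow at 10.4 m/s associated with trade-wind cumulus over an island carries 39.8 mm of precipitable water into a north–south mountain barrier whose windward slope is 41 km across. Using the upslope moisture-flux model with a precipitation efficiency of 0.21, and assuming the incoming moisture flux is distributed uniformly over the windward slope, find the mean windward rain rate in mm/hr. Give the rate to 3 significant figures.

Incoming column moisture flux per unit ridge length: F = V × PW = 10.4 × 39.8 = 413.92 mm·m/s.
Spread over the 41 km slope with efficiency ε = 0.21: R = ε·F/W = 0.21 × 413.92 / 41000 m = 2.120e-03 mm/s.
R = 2.120e-03 × 3600 = 7.63 mm/hr.

R ≈ 7.63 mm/hr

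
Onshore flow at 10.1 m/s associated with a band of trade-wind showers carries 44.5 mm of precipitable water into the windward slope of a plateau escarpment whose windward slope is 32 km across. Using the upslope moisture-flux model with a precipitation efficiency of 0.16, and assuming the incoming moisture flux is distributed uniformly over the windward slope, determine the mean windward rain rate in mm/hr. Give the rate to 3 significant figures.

Incoming column moisture flux per unit ridge length: F = V × PW = 10.1 × 44.5 = 449.45 mm·m/s.
Spread over the 32 km slope with efficiency ε = 0.16: R = ε·F/W = 0.16 × 449.45 / 32000 m = 2.247e-03 mm/s.
R = 2.247e-03 × 3600 = 8.09 mm/hr.

R ≈ 8.09 mm/hr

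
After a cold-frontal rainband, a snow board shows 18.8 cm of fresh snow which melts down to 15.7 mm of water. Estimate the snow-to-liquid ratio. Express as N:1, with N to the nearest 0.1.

ratio ≈ 12.0

Ratio = snow depth / SWE = 188 mm / 15.7 mm = 12.0, i.e. 12.0:1.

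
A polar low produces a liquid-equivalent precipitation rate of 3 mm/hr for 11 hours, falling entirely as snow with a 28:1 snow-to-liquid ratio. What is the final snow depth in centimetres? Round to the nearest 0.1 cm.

snow depth ≈ 92.4 cm

Liquid-equivalent depth = 3 × 11 = 33 mm.
Snow depth = 33 mm × 28 = 924 mm = 92.4 cm.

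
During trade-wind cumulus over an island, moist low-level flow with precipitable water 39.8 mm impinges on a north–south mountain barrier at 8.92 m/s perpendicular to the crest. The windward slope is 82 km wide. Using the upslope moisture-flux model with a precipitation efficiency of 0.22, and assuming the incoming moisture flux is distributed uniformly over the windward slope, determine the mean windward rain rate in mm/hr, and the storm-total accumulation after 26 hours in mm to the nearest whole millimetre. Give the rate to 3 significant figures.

R ≈ 3.43 mm/hr; total ≈ 89 mm

Incoming column moisture flux per unit ridge length: F = V × PW = 8.92 × 39.8 = 355.016 mm·m/s.
Spread over the 82 km slope with efficiency ε = 0.22: R = ε·F/W = 0.22 × 355.016 / 82000 m = 9.525e-04 mm/s.
R = 9.525e-04 × 3600 = 3.43 mm/hr.
Over 26 h: total = 3.43 × 26 = 89.18 ≈ 89 mm.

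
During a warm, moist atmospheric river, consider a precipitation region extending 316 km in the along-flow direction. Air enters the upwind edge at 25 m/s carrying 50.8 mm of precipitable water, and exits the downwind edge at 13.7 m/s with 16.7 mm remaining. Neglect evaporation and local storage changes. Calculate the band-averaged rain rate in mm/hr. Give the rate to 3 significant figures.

R ≈ 11.9 mm/hr

Column moisture flux per unit crosswind length is F = V × PW.
Inflow: F_in = 25 × 50.8 = 1270 mm·m/s
Outflow: F_out = 13.7 × 16.7 = 228.79 mm·m/s
Steady-state rate R = (F_in − F_out)/L = (1270 − 228.79) / 316000 m = 3.295e-03 mm/s.
R = 3.295e-03 × 3600 = 11.9 mm/hr.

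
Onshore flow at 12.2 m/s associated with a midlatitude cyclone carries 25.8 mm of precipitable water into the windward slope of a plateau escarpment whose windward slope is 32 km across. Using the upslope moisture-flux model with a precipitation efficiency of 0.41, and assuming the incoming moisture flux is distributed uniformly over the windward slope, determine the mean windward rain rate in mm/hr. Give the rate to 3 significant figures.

Incoming column moisture flux per unit ridge length: F = V × PW = 12.2 × 25.8 = 314.76 mm·m/s.
Spread over the 32 km slope with efficiency ε = 0.41: R = ε·F/W = 0.41 × 314.76 / 32000 m = 4.033e-03 mm/s.
R = 4.033e-03 × 3600 = 14.5 mm/hr.

R ≈ 14.5 mm/hr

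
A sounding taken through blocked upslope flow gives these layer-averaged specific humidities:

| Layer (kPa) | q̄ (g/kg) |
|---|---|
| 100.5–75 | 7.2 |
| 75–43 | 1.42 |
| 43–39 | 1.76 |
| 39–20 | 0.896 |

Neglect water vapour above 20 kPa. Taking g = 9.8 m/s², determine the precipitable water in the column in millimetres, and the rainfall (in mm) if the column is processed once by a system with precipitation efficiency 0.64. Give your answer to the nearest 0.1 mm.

Precipitable water is the column-integrated vapour mass per unit area: PW = (1/g) Σ q̄ Δp, with q in kg/kg and Δp in Pa (1 kg/m² of water = 1 mm).
Layer 100.5–75 kPa: Δp = 255 hPa = 25500 Pa, q̄ = 0.0072 kg/kg → 0.0072 × 25500 / 9.8 = 18.73 mm
Layer 75–43 kPa: Δp = 320 hPa = 32000 Pa, q̄ = 0.00142 kg/kg → 0.00142 × 32000 / 9.8 = 4.64 mm
Layer 43–39 kPa: Δp = 40 hPa = 4000 Pa, q̄ = 0.00176 kg/kg → 0.00176 × 4000 / 9.8 = 0.72 mm
Layer 39–20 kPa: Δp = 190 hPa = 19000 Pa, q̄ = 0.000896 kg/kg → 0.000896 × 19000 / 9.8 = 1.74 mm
PW = 18.73 + 4.64 + 0.72 + 1.74 = 25.83 ≈ 25.8 mm.
Rainfall = ε × PW = 0.64 × 25.8 = 16.5 mm.

PW ≈ 25.8 mm; rainfall ≈ 16.5 mm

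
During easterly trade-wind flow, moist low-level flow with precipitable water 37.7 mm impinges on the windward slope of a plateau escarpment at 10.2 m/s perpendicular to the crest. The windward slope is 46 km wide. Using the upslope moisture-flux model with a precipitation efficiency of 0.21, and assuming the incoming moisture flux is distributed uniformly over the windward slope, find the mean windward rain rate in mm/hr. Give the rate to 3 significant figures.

R ≈ 6.32 mm/hr

Incoming column moisture flux per unit ridge length: F = V × PW = 10.2 × 37.7 = 384.54 mm·m/s.
Spread over the 46 km slope with efficiency ε = 0.21: R = ε·F/W = 0.21 × 384.54 / 46000 m = 1.756e-03 mm/s.
R = 1.756e-03 × 3600 = 6.32 mm/hr.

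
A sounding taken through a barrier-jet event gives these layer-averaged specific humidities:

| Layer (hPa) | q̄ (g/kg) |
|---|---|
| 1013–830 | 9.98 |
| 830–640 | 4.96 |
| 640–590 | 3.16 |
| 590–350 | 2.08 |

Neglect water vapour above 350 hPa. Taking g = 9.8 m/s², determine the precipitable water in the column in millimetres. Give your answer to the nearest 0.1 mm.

Precipitable water is the column-integrated vapour mass per unit area: PW = (1/g) Σ q̄ Δp, with q in kg/kg and Δp in Pa (1 kg/m² of water = 1 mm).
Layer 1013–830 hPa: Δp = 183 hPa = 18300 Pa, q̄ = 0.00998 kg/kg → 0.00998 × 18300 / 9.8 = 18.64 mm
Layer 830–640 hPa: Δp = 190 hPa = 19000 Pa, q̄ = 0.00496 kg/kg → 0.00496 × 19000 / 9.8 = 9.62 mm
Layer 640–590 hPa: Δp = 50 hPa = 5000 Pa, q̄ = 0.00316 kg/kg → 0.00316 × 5000 / 9.8 = 1.61 mm
Layer 590–350 hPa: Δp = 240 hPa = 24000 Pa, q̄ = 0.00208 kg/kg → 0.00208 × 24000 / 9.8 = 5.09 mm
PW = 18.64 + 9.62 + 1.61 + 5.09 = 34.96 ≈ 35.0 mm.

PW ≈ 35.0 mm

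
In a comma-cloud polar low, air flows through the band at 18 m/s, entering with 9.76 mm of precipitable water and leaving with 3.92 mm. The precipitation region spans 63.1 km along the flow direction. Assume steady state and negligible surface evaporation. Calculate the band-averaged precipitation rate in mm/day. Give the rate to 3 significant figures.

R ≈ 144 mm/day

Column moisture flux per unit crosswind length is F = V × PW.
Inflow: F_in = 18 × 9.76 = 175.68 mm·m/s
Outflow: F_out = 18 × 3.92 = 70.56 mm·m/s
Steady-state rate R = (F_in − F_out)/L = (175.68 − 70.56) / 63100 m = 1.666e-03 mm/s.
R = 1.666e-03 × 3600 × 24 = 144 mm/day.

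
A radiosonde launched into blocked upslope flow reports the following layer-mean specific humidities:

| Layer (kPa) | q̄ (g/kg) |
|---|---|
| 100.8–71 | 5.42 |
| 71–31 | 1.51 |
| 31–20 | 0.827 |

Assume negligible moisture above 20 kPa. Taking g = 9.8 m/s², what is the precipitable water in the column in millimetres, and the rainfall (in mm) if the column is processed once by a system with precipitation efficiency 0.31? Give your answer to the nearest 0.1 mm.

PW ≈ 23.6 mm; rainfall ≈ 7.3 mm

Precipitable water is the column-integrated vapour mass per unit area: PW = (1/g) Σ q̄ Δp, with q in kg/kg and Δp in Pa (1 kg/m² of water = 1 mm).
Layer 100.8–71 kPa: Δp = 298 hPa = 29800 Pa, q̄ = 0.00542 kg/kg → 0.00542 × 29800 / 9.8 = 16.48 mm
Layer 71–31 kPa: Δp = 400 hPa = 40000 Pa, q̄ = 0.00151 kg/kg → 0.00151 × 40000 / 9.8 = 6.16 mm
Layer 31–20 kPa: Δp = 110 hPa = 11000 Pa, q̄ = 0.000827 kg/kg → 0.000827 × 11000 / 9.8 = 0.93 mm
PW = 16.48 + 6.16 + 0.93 = 23.57 ≈ 23.6 mm.
Rainfall = ε × PW = 0.31 × 23.6 = 7.3 mm.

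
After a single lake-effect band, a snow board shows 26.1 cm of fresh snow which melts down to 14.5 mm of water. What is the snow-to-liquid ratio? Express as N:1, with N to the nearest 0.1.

Ratio = snow depth / SWE = 261 mm / 14.5 mm = 18.0, i.e. 18.0:1.

ratio ≈ 18.0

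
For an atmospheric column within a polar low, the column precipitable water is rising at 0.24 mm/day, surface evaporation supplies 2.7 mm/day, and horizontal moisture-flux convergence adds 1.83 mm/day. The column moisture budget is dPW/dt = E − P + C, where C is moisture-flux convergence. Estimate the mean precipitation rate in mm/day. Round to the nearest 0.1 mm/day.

P ≈ 4.3 mm/day

dPW/dt = +0.24 mm/day.
P = E + C − dPW/dt = 2.7 + (1.83) − (+0.24) = 4.3 mm/day.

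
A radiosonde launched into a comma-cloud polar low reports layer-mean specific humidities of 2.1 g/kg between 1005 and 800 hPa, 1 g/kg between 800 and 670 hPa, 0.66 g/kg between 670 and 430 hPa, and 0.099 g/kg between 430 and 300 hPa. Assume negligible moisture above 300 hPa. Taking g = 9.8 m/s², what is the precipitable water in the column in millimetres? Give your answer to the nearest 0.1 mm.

Precipitable water is the column-integrated vapour mass per unit area: PW = (1/g) Σ q̄ Δp, with q in kg/kg and Δp in Pa (1 kg/m² of water = 1 mm).
Layer 1005–800 hPa: Δp = 205 hPa = 20500 Pa, q̄ = 0.0021 kg/kg → 0.0021 × 20500 / 9.8 = 4.39 mm
Layer 800–670 hPa: Δp = 130 hPa = 13000 Pa, q̄ = 0.001 kg/kg → 0.001 × 13000 / 9.8 = 1.33 mm
Layer 670–430 hPa: Δp = 240 hPa = 24000 Pa, q̄ = 0.00066 kg/kg → 0.00066 × 24000 / 9.8 = 1.62 mm
Layer 430–300 hPa: Δp = 130 hPa = 13000 Pa, q̄ = 9.9e-05 kg/kg → 9.9e-05 × 13000 / 9.8 = 0.13 mm
PW = 4.39 + 1.33 + 1.62 + 0.13 = 7.47 ≈ 7.5 mm.

PW ≈ 7.5 mm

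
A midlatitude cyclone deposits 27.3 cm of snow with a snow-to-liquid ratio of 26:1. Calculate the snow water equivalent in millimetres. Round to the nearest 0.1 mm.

SWE ≈ 10.5 mm

SWE = snow depth / ratio = 27.3 cm / 26 = 1.050 cm = 10.5 mm.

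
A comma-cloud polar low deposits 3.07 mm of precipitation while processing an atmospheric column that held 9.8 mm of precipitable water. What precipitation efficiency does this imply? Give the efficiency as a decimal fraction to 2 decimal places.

ε = precipitation / PW = 3.07 / 9.8 = 0.31.

ε ≈ 0.31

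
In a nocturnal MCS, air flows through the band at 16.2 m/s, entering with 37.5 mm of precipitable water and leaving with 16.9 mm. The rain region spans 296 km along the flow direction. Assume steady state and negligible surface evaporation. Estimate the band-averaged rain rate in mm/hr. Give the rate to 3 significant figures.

R ≈ 4.06 mm/hr

Column moisture flux per unit crosswind length is F = V × PW.
Inflow: F_in = 16.2 × 37.5 = 607.5 mm·m/s
Outflow: F_out = 16.2 × 16.9 = 273.78 mm·m/s
Steady-state rate R = (F_in − F_out)/L = (607.5 − 273.78) / 296000 m = 1.127e-03 mm/s.
R = 1.127e-03 × 3600 = 4.06 mm/hr.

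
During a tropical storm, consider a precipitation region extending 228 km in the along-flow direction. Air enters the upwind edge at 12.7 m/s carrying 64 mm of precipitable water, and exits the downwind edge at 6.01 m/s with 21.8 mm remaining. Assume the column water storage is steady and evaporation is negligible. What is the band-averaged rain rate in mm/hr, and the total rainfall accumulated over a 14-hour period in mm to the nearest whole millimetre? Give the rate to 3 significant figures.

R ≈ 10.8 mm/hr; total ≈ 151 mm

Column moisture flux per unit crosswind length is F = V × PW.
Inflow: F_in = 12.7 × 64 = 812.8 mm·m/s
Outflow: F_out = 6.01 × 21.8 = 131.018 mm·m/s
Steady-state rate R = (F_in − F_out)/L = (812.8 − 131.018) / 228000 m = 2.990e-03 mm/s.
R = 2.990e-03 × 3600 = 10.8 mm/hr.
Over 14 h: total = 10.8 × 14 = 151.2 ≈ 151 mm.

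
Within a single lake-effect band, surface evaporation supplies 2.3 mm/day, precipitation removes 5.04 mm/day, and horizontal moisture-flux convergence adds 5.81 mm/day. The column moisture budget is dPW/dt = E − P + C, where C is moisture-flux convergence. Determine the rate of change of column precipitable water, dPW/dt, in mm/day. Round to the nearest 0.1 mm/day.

dPW/dt = E − P + C = 2.3 − 5.04 + (5.81) = 3.1 mm/day.

dPW/dt ≈ 3.1 mm/day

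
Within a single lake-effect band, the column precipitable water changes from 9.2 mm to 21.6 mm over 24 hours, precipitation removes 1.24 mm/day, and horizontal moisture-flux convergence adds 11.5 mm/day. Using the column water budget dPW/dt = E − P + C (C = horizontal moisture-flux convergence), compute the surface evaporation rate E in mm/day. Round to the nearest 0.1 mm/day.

dPW/dt = (21.6 − 9.2) mm / (24/24 day) = +12.400 mm/day.
E = dPW/dt + P − C = (+12.400) + 1.24 − (11.5) = 2.1 mm/day.

E ≈ 2.1 mm/day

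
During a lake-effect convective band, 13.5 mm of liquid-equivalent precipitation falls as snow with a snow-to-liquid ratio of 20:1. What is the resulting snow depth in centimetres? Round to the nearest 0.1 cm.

snow depth ≈ 27.0 cm

Snow depth = liquid × ratio = 13.5 mm × 20 = 270 mm = 27.0 cm.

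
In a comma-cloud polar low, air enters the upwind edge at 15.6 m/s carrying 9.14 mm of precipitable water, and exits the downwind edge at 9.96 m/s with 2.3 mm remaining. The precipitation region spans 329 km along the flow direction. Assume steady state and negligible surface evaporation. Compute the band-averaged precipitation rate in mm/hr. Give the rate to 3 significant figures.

Column moisture flux per unit crosswind length is F = V × PW.
Inflow: F_in = 15.6 × 9.14 = 142.584 mm·m/s
Outflow: F_out = 9.96 × 2.3 = 22.908 mm·m/s
Steady-state rate R = (F_in − F_out)/L = (142.584 − 22.908) / 329000 m = 3.638e-04 mm/s.
R = 3.638e-04 × 3600 = 1.31 mm/hr.

R ≈ 1.31 mm/hr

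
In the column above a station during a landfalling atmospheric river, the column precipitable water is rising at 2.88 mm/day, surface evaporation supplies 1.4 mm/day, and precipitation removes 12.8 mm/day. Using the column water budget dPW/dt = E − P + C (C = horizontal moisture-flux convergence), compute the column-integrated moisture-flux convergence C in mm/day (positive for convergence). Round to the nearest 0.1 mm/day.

dPW/dt = +2.88 mm/day.
C = dPW/dt − E + P = (+2.88) − 1.4 + 12.8 = 14.3 mm/day.

C ≈ 14.3 mm/day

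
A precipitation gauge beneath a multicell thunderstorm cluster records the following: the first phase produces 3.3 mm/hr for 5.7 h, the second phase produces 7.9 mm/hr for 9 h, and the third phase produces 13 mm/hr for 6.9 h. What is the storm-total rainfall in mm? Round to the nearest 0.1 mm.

Total = Σ Rᵢ Δtᵢ = 3.3 × 5.7 + 7.9 × 9 + 13 × 6.9
      = 18.81 + 71.1 + 89.7 = 179.6 mm.

total ≈ 179.6 mm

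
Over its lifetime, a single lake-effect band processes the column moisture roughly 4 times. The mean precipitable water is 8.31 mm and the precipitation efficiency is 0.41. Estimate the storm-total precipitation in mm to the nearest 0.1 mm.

Each cycle deposits ε × PW = 0.41 × 8.31 = 3.4071 mm.
Over 4 cycles: 4 × 3.4071 = 13.6 mm.

precipitation ≈ 13.6 mm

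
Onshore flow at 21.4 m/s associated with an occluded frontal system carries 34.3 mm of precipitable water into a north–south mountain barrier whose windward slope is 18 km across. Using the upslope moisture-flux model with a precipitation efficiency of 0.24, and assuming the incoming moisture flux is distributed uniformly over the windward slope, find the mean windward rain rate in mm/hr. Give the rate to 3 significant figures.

R ≈ 35.2 mm/hr

Incoming column moisture flux per unit ridge length: F = V × PW = 21.4 × 34.3 = 734.02 mm·m/s.
Spread over the 18 km slope with efficiency ε = 0.24: R = ε·F/W = 0.24 × 734.02 / 18000 m = 9.787e-03 mm/s.
R = 9.787e-03 × 3600 = 35.2 mm/hr.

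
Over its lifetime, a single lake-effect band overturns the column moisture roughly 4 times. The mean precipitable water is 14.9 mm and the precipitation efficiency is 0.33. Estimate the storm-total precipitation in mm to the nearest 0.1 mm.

precipitation ≈ 19.7 mm

Each cycle deposits ε × PW = 0.33 × 14.9 = 4.917 mm.
Over 4 cycles: 4 × 4.917 = 19.7 mm.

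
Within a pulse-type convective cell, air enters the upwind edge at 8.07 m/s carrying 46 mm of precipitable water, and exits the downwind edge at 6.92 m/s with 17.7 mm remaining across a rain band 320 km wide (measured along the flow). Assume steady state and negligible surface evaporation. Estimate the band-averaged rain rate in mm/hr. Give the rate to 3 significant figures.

Column moisture flux per unit crosswind length is F = V × PW.
Inflow: F_in = 8.07 × 46 = 371.22 mm·m/s
Outflow: F_out = 6.92 × 17.7 = 122.484 mm·m/s
Steady-state rate R = (F_in − F_out)/L = (371.22 − 122.484) / 320000 m = 7.773e-04 mm/s.
R = 7.773e-04 × 3600 = 2.80 mm/hr.

R ≈ 2.80 mm/hr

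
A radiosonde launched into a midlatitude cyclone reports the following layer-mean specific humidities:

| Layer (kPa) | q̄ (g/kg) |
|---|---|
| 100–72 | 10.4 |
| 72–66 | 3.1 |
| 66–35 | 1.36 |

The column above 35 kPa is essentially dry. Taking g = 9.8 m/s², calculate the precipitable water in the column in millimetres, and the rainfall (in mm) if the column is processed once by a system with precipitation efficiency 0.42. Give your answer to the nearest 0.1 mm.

PW ≈ 35.9 mm; rainfall ≈ 15.1 mm

Precipitable water is the column-integrated vapour mass per unit area: PW = (1/g) Σ q̄ Δp, with q in kg/kg and Δp in Pa (1 kg/m² of water = 1 mm).
Layer 100–72 kPa: Δp = 280 hPa = 28000 Pa, q̄ = 0.0104 kg/kg → 0.0104 × 28000 / 9.8 = 29.71 mm
Layer 72–66 kPa: Δp = 60 hPa = 6000 Pa, q̄ = 0.0031 kg/kg → 0.0031 × 6000 / 9.8 = 1.90 mm
Layer 66–35 kPa: Δp = 310 hPa = 31000 Pa, q̄ = 0.00136 kg/kg → 0.00136 × 31000 / 9.8 = 4.30 mm
PW = 29.71 + 1.90 + 4.30 = 35.91 ≈ 35.9 mm.
Rainfall = ε × PW = 0.42 × 35.9 = 15.1 mm.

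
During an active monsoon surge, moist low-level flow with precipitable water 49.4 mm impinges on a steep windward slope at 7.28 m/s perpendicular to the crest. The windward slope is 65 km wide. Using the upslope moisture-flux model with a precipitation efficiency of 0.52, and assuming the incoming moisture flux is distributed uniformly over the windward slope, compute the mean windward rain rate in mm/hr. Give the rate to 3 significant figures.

Incoming column moisture flux per unit ridge length: F = V × PW = 7.28 × 49.4 = 359.632 mm·m/s.
Spread over the 65 km slope with efficiency ε = 0.52: R = ε·F/W = 0.52 × 359.632 / 65000 m = 2.877e-03 mm/s.
R = 2.877e-03 × 3600 = 10.4 mm/hr.

R ≈ 10.4 mm/hr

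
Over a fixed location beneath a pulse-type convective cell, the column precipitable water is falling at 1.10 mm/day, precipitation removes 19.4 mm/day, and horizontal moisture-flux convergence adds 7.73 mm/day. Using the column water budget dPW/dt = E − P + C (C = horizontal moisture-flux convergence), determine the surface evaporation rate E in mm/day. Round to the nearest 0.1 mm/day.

E ≈ 10.6 mm/day

dPW/dt = -1.10 mm/day.
E = dPW/dt + P − C = (-1.10) + 19.4 − (7.73) = 10.6 mm/day.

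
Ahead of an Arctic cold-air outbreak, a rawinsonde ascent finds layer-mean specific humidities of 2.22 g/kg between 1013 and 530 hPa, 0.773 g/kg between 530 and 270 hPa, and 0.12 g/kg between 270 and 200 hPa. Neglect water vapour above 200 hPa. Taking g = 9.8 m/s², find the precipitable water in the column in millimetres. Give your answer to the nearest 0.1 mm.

Precipitable water is the column-integrated vapour mass per unit area: PW = (1/g) Σ q̄ Δp, with q in kg/kg and Δp in Pa (1 kg/m² of water = 1 mm).
Layer 1013–530 hPa: Δp = 483 hPa = 48300 Pa, q̄ = 0.00222 kg/kg → 0.00222 × 48300 / 9.8 = 10.94 mm
Layer 530–270 hPa: Δp = 260 hPa = 26000 Pa, q̄ = 0.000773 kg/kg → 0.000773 × 26000 / 9.8 = 2.05 mm
Layer 270–200 hPa: Δp = 70 hPa = 7000 Pa, q̄ = 0.00012 kg/kg → 0.00012 × 7000 / 9.8 = 0.09 mm
PW = 10.94 + 2.05 + 0.09 = 13.08 ≈ 13.1 mm.

PW ≈ 13.1 mm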